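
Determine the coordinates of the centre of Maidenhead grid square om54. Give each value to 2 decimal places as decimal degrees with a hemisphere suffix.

Field O=14, M=12: +14·20° lon, +12·10° lat → SW at lon 100°, lat 30°.
Square 5, 4: +5·2° lon, +4·1° lat → SW at lon 110°, lat 34°.
Cell spans 2° lon × 1° lat. Centre is SW corner plus half of each.
latitude 34.50° N, longitude 111.00° E.

34.50° N, 111.00° E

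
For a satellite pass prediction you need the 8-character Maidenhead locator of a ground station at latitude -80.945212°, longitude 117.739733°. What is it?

Shift to the Maidenhead origin (180°W, 90°S): lon 297.73973, lat 9.05479.
Field: 297.73973/20 → 14 → O, 9.05479/10 → 0 → A; chars OA.
Square: 17.73973/2 → 8, 9.05479/1 → 9; chars 89.
Subsquare: 1.73973/0.0833333 → 20 → u, 0.05479/0.0416667 → 1 → b; chars ub.
Extended square: 0.07307/0.00833333 → 8, 0.01312/0.00416667 → 3; chars 83.

OA89ub83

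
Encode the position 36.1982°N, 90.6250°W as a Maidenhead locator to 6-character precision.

Offset from 180°W / 90°S: lon 89.3750°, lat 126.1982°.
Field: lon ⌊89.3750/20⌋ = 4 → E; lat ⌊126.1982/10⌋ = 12 → M.
Square: lon ⌊9.3750/2⌋ = 4; lat ⌊6.1982/1⌋ = 6.
Subsquare: lon ⌊1.3750/0.0833333⌋ = 16 → q; lat ⌊0.1982/0.0416667⌋ = 4 → e.

EM46qe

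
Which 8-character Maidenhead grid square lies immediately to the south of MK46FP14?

MK46fp13

Latitude extended square 4; −1 → 3.
The longitude characters are unchanged.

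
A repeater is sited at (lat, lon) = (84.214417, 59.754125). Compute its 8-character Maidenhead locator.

Add 180° to longitude and 90° to latitude: 239.75412, 174.21442.
Field (20°×10°, letters A–R): 239.75412/20 → 11 → L, 174.21442/10 → 17 → R; chars LR.
Square (2°×1°, digits 0–9): 19.75412/2 → 9, 4.21442/1 → 4; chars 94.
Subsquare (5′×2.5′, letters a–x): 1.75412/0.0833333 → 21 → v, 0.21442/0.0416667 → 5 → f; chars vf.
Extended square (30″×15″, digits 0–9): 0.00412/0.00833333 → 0, 0.00608/0.00416667 → 1; chars 01.

LR94vf01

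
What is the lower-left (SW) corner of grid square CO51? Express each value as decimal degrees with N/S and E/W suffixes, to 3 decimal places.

51.000° N, 130.000° W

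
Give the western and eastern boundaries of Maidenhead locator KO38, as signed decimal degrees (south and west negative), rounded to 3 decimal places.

26.000, 28.000

Field K=10, O=14: +10·20° lon, +14·10° lat → SW at lon 20°, lat 50°.
Square 3, 8: +3·2° lon, +8·1° lat → SW at lon 26°, lat 58°.
Cell spans 2° lon × 1° lat.
west 26.000, east 28.000.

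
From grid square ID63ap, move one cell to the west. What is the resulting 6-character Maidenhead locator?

ID53xp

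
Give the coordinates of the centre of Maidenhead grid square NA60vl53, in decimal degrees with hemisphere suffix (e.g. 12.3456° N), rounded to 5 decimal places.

89.52708° S, 93.79583° E

Field N=13, A=0: +13·20° lon, +0·10° lat → SW at lon 80°, lat -90°.
Square 6, 0: +6·2° lon, +0·1° lat → SW at lon 92°, lat -90°.
Subsquare v=21, l=11: +21·0.0833333° lon, +11·0.0416667° lat → SW at lon 93.75°, lat -89.5417°.
Extended square 5, 3: +5·0.00833333° lon, +3·0.00416667° lat → SW at lon 93.7917°, lat -89.5292°.
Cell spans 0.00833333° lon × 0.00416667° lat. Centre is SW corner plus half of each.
latitude 89.52708° S, longitude 93.79583° E.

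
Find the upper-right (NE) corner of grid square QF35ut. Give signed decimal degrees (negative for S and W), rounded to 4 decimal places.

-34.1667, 147.7500

Field Q=16, F=5: +16·20° lon, +5·10° lat → SW at lon 140°, lat -40°.
Square 3, 5: +3·2° lon, +5·1° lat → SW at lon 146°, lat -35°.
Subsquare u=20, t=19: +20·0.0833333° lon, +19·0.0416667° lat → SW at lon 147.667°, lat -34.2083°.
Cell spans 0.0833333° lon × 0.0416667° lat. NE corner is SW corner plus one full cell.
latitude -34.1667, longitude 147.7500.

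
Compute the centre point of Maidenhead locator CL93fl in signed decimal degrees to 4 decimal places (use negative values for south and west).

Field C=2, L=11: +2·20° lon, +11·10° lat → SW at lon -140°, lat 20°.
Square 9, 3: +9·2° lon, +3·1° lat → SW at lon -122°, lat 23°.
Subsquare f=5, l=11: +5·0.0833333° lon, +11·0.0416667° lat → SW at lon -121.583°, lat 23.4583°.
Cell spans 0.0833333° lon × 0.0416667° lat. Centre is SW corner plus half of each.
latitude 23.4792, longitude -121.5417.

23.4792, -121.5417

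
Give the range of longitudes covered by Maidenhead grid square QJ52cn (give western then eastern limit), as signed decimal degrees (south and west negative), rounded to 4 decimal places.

Field Q=16, J=9: +16·20° lon, +9·10° lat → SW at lon 140°, lat 0°.
Square 5, 2: +5·2° lon, +2·1° lat → SW at lon 150°, lat 2°.
Subsquare c=2, n=13: +2·0.0833333° lon, +13·0.0416667° lat → SW at lon 150.167°, lat 2.54167°.
Cell spans 0.0833333° lon × 0.0416667° lat.
west 150.1667, east 150.2500.

150.1667, 150.2500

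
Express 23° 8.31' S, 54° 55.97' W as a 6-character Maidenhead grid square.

Shift to the Maidenhead origin (180°W, 90°S): lon 125.0672, lat 66.8615.
Field: 125.0672/20 → 6 → G, 66.8615/10 → 6 → G; chars GG.
Square: 5.0672/2 → 2, 6.8615/1 → 6; chars 26.
Subsquare: 1.0672/0.0833333 → 12 → m, 0.8615/0.0416667 → 20 → u; chars mu.

GG26mu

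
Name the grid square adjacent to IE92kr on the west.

Longitude subsquare k = 10; −1 → 9 = j.
The latitude characters are unchanged.

IE92jr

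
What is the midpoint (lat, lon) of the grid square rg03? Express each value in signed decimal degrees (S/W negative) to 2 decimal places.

-26.50, 161.00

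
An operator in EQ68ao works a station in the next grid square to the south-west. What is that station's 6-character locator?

EQ58xn

Longitude subsquare a = 0; −1 → -1, wraps to 23 = x, carry into square.
Longitude square 6; −1 → 5.
Latitude subsquare o = 14; −1 → 13 = n.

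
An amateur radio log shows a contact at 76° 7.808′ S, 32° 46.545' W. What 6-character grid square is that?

HB33ou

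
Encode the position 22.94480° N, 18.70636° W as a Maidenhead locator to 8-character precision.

Add 180° to longitude and 90° to latitude: 161.29364, 112.94480.
Field (20°×10°, letters A–R): lon ⌊161.29364/20⌋ = 8 → I; lat ⌊112.94480/10⌋ = 11 → L.
Square (2°×1°, digits 0–9): lon ⌊1.29364/2⌋ = 0; lat ⌊2.94480/1⌋ = 2.
Subsquare (5′×2.5′, letters a–x): lon ⌊1.29364/0.0833333⌋ = 15 → p; lat ⌊0.94480/0.0416667⌋ = 22 → w.
Extended square (30″×15″, digits 0–9): lon ⌊0.04364/0.00833333⌋ = 5; lat ⌊0.02813/0.00416667⌋ = 6.

IL02pw56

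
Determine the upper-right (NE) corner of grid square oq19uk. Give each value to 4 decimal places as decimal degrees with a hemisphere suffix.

79.4583° N, 103.7500° E

Field O=14, Q=16: +14·20° lon, +16·10° lat → SW at lon 100°, lat 70°.
Square 1, 9: +1·2° lon, +9·1° lat → SW at lon 102°, lat 79°.
Subsquare u=20, k=10: +20·0.0833333° lon, +10·0.0416667° lat → SW at lon 103.667°, lat 79.4167°.
Cell spans 0.0833333° lon × 0.0416667° lat. NE corner is SW corner plus one full cell.
latitude 79.4583° N, longitude 103.7500° E.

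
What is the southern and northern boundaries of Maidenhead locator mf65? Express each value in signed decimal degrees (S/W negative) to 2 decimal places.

Field M=12, F=5: +12·20° lon, +5·10° lat → SW at lon 60°, lat -40°.
Square 6, 5: +6·2° lon, +5·1° lat → SW at lon 72°, lat -35°.
Cell spans 2° lon × 1° lat.
south -35.00, north -34.00.

-35.00, -34.00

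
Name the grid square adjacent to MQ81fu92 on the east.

MQ81gu02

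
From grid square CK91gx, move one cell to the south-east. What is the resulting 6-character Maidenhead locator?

CK91hw

Longitude subsquare g = 6; +1 → 7 = h.
Latitude subsquare x = 23; −1 → 22 = w.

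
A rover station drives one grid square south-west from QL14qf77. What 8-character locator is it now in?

QL14qf66

Longitude extended square 7; −1 → 6.
Latitude extended square 7; −1 → 6.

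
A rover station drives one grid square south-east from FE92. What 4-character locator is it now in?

Longitude square 9; +1 → 10, wraps to 0, carry into field.
Longitude field F = 5; +1 → 6 = G.
Latitude square 2; −1 → 1.

GE01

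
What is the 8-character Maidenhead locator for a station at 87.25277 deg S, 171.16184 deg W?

AA42kr09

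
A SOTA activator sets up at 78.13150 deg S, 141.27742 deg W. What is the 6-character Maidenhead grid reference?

BB91iu

Offset from 180°W / 90°S: lon 38.7226°, lat 11.8685°.
Field: 38.7226/20 → 1 → B, 11.8685/10 → 1 → B; chars BB.
Square: 18.7226/2 → 9, 1.8685/1 → 1; chars 91.
Subsquare: 0.7226/0.0833333 → 8 → i, 0.8685/0.0416667 → 20 → u; chars iu.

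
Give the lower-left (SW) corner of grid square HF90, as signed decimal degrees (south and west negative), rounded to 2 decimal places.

-40.00, -22.00

Field H=7, F=5: +7·20° lon, +5·10° lat → SW at lon -40°, lat -40°.
Square 9, 0: +9·2° lon, +0·1° lat → SW at lon -22°, lat -40°.
latitude -40.00, longitude -22.00.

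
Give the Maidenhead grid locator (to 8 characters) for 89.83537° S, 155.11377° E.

QA70nd39

Add 180° to longitude and 90° to latitude: 335.11377, 0.16463.
Field (20°×10°, letters A–R): 335.11377/20 → 16 → Q, 0.16463/10 → 0 → A; chars QA.
Square (2°×1°, digits 0–9): 15.11377/2 → 7, 0.16463/1 → 0; chars 70.
Subsquare (5′×2.5′, letters a–x): 1.11377/0.0833333 → 13 → n, 0.16463/0.0416667 → 3 → d; chars nd.
Extended square (30″×15″, digits 0–9): 0.03044/0.00833333 → 3, 0.03963/0.00416667 → 9; chars 39.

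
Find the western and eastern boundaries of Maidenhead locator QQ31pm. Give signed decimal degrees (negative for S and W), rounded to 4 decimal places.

147.2500, 147.3333

Field Q=16, Q=16: +16·20° lon, +16·10° lat → SW at lon 140°, lat 70°.
Square 3, 1: +3·2° lon, +1·1° lat → SW at lon 146°, lat 71°.
Subsquare p=15, m=12: +15·0.0833333° lon, +12·0.0416667° lat → SW at lon 147.25°, lat 71.5°.
Cell spans 0.0833333° lon × 0.0416667° lat.
west 147.2500, east 147.3333.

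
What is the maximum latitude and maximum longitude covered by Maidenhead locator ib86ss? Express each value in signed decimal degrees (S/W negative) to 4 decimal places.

-73.2083, -2.4167

Field I=8, B=1: +8·20° lon, +1·10° lat → SW at lon -20°, lat -80°.
Square 8, 6: +8·2° lon, +6·1° lat → SW at lon -4°, lat -74°.
Subsquare s=18, s=18: +18·0.0833333° lon, +18·0.0416667° lat → SW at lon -2.5°, lat -73.25°.
Cell spans 0.0833333° lon × 0.0416667° lat. NE corner is SW corner plus one full cell.
latitude -73.2083, longitude -2.4167.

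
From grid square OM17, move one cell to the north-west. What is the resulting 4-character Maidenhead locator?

Longitude square 1; −1 → 0.
Latitude square 7; +1 → 8.

OM08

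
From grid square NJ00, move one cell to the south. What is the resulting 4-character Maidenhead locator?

NI09

Latitude square 0; −1 → -1, wraps to 9, carry into field.
Latitude field J = 9; −1 → 8 = I.
The longitude characters are unchanged.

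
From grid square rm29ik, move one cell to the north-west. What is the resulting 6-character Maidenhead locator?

RM29hl

Longitude subsquare i = 8; −1 → 7 = h.
Latitude subsquare k = 10; +1 → 11 = l.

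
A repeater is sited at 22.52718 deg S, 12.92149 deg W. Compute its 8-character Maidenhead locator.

IG37ml93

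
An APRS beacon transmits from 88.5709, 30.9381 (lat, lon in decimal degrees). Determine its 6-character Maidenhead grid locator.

KR58ln

Offset from 180°W / 90°S: lon 210.9381°, lat 178.5709°.
Field: 210.9381/20 → 10 → K, 178.5709/10 → 17 → R; chars KR.
Square: 10.9381/2 → 5, 8.5709/1 → 8; chars 58.
Subsquare: 0.9381/0.0833333 → 11 → l, 0.5709/0.0416667 → 13 → n; chars ln.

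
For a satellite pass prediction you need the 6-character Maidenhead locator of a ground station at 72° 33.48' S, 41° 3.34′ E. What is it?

LB07mk

Offset from 180°W / 90°S: lon 221.0557°, lat 17.4420°.
Field: lon ⌊221.0557/20⌋ = 11 → L; lat ⌊17.4420/10⌋ = 1 → B.
Square: lon ⌊1.0557/2⌋ = 0; lat ⌊7.4420/1⌋ = 7.
Subsquare: lon ⌊1.0557/0.0833333⌋ = 12 → m; lat ⌊0.4420/0.0416667⌋ = 10 → k.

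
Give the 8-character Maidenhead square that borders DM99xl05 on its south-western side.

Longitude extended square 0; −1 → -1, wraps to 9, carry into subsquare.
Longitude subsquare x = 23; −1 → 22 = w.
Latitude extended square 5; −1 → 4.

DM99wl94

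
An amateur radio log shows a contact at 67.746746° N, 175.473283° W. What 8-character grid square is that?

AP27gr39

Offset from 180°W / 90°S: lon 4.52672°, lat 157.74675°.
Field (20°×10°, letters A–R): lon ⌊4.52672/20⌋ = 0 → A; lat ⌊157.74675/10⌋ = 15 → P.
Square (2°×1°, digits 0–9): lon ⌊4.52672/2⌋ = 2; lat ⌊7.74675/1⌋ = 7.
Subsquare (5′×2.5′, letters a–x): lon ⌊0.52672/0.0833333⌋ = 6 → g; lat ⌊0.74675/0.0416667⌋ = 17 → r.
Extended square (30″×15″, digits 0–9): lon ⌊0.02672/0.00833333⌋ = 3; lat ⌊0.03841/0.00416667⌋ = 9.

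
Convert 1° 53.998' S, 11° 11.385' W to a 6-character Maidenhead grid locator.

Add 180° to longitude and 90° to latitude: 168.8102, 88.1000.
Field: 168.8102/20 → 8 → I, 88.1000/10 → 8 → I; chars II.
Square: 8.8102/2 → 4, 8.1000/1 → 8; chars 48.
Subsquare: 0.8102/0.0833333 → 9 → j, 0.1000/0.0416667 → 2 → c; chars jc.

II48jc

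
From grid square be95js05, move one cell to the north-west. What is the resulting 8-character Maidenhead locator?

BE95is96

Longitude extended square 0; −1 → -1, wraps to 9, carry into subsquare.
Longitude subsquare j = 9; −1 → 8 = i.
Latitude extended square 5; +1 → 6.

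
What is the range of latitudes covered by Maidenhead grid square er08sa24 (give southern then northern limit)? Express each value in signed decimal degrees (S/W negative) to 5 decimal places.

Field E=4, R=17: +4·20° lon, +17·10° lat → SW at lon -100°, lat 80°.
Square 0, 8: +0·2° lon, +8·1° lat → SW at lon -100°, lat 88°.
Subsquare s=18, a=0: +18·0.0833333° lon, +0·0.0416667° lat → SW at lon -98.5°, lat 88°.
Extended square 2, 4: +2·0.00833333° lon, +4·0.00416667° lat → SW at lon -98.4833°, lat 88.0167°.
Cell spans 0.00833333° lon × 0.00416667° lat.
south 88.01667, north 88.02083.

88.01667, 88.02083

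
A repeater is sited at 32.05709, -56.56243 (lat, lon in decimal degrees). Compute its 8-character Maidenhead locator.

Offset from 180°W / 90°S: lon 123.43757°, lat 122.05709°.
Field: lon ⌊123.43757/20⌋ = 6 → G; lat ⌊122.05709/10⌋ = 12 → M.
Square: lon ⌊3.43757/2⌋ = 1; lat ⌊2.05709/1⌋ = 2.
Subsquare: lon ⌊1.43757/0.0833333⌋ = 17 → r; lat ⌊0.05709/0.0416667⌋ = 1 → b.
Extended square: lon ⌊0.02090/0.00833333⌋ = 2; lat ⌊0.01542/0.00416667⌋ = 3.

GM12rb23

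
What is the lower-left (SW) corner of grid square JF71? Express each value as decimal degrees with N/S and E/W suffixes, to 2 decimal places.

39.00° S, 14.00° E

Field J=9, F=5: +9·20° lon, +5·10° lat → SW at lon 0°, lat -40°.
Square 7, 1: +7·2° lon, +1·1° lat → SW at lon 14°, lat -39°.
latitude 39.00° S, longitude 14.00° E.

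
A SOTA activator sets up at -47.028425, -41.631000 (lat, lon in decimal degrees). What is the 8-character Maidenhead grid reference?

GE92ex43

Add 180° to longitude and 90° to latitude: 138.36900, 42.97158.
Field (20°×10°, letters A–R): lon ⌊138.36900/20⌋ = 6 → G; lat ⌊42.97158/10⌋ = 4 → E.
Square (2°×1°, digits 0–9): lon ⌊18.36900/2⌋ = 9; lat ⌊2.97158/1⌋ = 2.
Subsquare (5′×2.5′, letters a–x): lon ⌊0.36900/0.0833333⌋ = 4 → e; lat ⌊0.97158/0.0416667⌋ = 23 → x.
Extended square (30″×15″, digits 0–9): lon ⌊0.03567/0.00833333⌋ = 4; lat ⌊0.01324/0.00416667⌋ = 3.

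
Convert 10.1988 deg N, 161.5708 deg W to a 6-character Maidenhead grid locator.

AK90fe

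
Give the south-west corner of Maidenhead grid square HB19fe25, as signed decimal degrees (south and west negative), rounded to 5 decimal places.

-70.81250, -37.56667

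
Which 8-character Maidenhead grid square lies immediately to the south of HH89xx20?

HH89xw29

Latitude extended square 0; −1 → -1, wraps to 9, carry into subsquare.
Latitude subsquare x = 23; −1 → 22 = w.
The longitude characters are unchanged.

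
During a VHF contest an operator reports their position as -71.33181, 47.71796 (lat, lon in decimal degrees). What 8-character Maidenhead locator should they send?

LB38uq60

Shift to the Maidenhead origin (180°W, 90°S): lon 227.71796, lat 18.66819.
Field: 227.71796/20 → 11 → L, 18.66819/10 → 1 → B; chars LB.
Square: 7.71796/2 → 3, 8.66819/1 → 8; chars 38.
Subsquare: 1.71796/0.0833333 → 20 → u, 0.66819/0.0416667 → 16 → q; chars uq.
Extended square: 0.05129/0.00833333 → 6, 0.00152/0.00416667 → 0; chars 60.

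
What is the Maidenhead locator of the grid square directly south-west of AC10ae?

Longitude subsquare a = 0; −1 → -1, wraps to 23 = x, carry into square.
Longitude square 1; −1 → 0.
Latitude subsquare e = 4; −1 → 3 = d.

AC00xd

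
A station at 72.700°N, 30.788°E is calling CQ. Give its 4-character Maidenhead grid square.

Add 180° to longitude and 90° to latitude: 210.79, 162.70.
Field: lon ⌊210.79/20⌋ = 10 → K; lat ⌊162.70/10⌋ = 16 → Q.
Square: lon ⌊10.79/2⌋ = 5; lat ⌊2.70/1⌋ = 2.

KQ52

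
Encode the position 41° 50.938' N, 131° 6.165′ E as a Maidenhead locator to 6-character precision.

PN51nu

Add 180° to longitude and 90° to latitude: 311.1028, 131.8490.
Field: 311.1028/20 → 15 → P, 131.8490/10 → 13 → N; chars PN.
Square: 11.1028/2 → 5, 1.8490/1 → 1; chars 51.
Subsquare: 1.1028/0.0833333 → 13 → n, 0.8490/0.0416667 → 20 → u; chars nu.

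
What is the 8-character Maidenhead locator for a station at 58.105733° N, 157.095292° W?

Offset from 180°W / 90°S: lon 22.90471°, lat 148.10573°.
Field (20°×10°, letters A–R): lon ⌊22.90471/20⌋ = 1 → B; lat ⌊148.10573/10⌋ = 14 → O.
Square (2°×1°, digits 0–9): lon ⌊2.90471/2⌋ = 1; lat ⌊8.10573/1⌋ = 8.
Subsquare (5′×2.5′, letters a–x): lon ⌊0.90471/0.0833333⌋ = 10 → k; lat ⌊0.10573/0.0416667⌋ = 2 → c.
Extended square (30″×15″, digits 0–9): lon ⌊0.07137/0.00833333⌋ = 8; lat ⌊0.02240/0.00416667⌋ = 5.

BO18kc85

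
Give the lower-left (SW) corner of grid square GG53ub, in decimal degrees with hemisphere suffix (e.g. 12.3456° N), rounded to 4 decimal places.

26.9583° S, 48.3333° W

Field G=6, G=6: +6·20° lon, +6·10° lat → SW at lon -60°, lat -30°.
Square 5, 3: +5·2° lon, +3·1° lat → SW at lon -50°, lat -27°.
Subsquare u=20, b=1: +20·0.0833333° lon, +1·0.0416667° lat → SW at lon -48.3333°, lat -26.9583°.
latitude 26.9583° S, longitude 48.3333° W.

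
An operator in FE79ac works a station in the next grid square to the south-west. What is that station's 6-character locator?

FE69xb

Longitude subsquare a = 0; −1 → -1, wraps to 23 = x, carry into square.
Longitude square 7; −1 → 6.
Latitude subsquare c = 2; −1 → 1 = b.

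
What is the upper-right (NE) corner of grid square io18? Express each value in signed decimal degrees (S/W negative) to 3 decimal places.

59.000, -16.000

Field I=8, O=14: +8·20° lon, +14·10° lat → SW at lon -20°, lat 50°.
Square 1, 8: +1·2° lon, +8·1° lat → SW at lon -18°, lat 58°.
Cell spans 2° lon × 1° lat. NE corner is SW corner plus one full cell.
latitude 59.000, longitude -16.000.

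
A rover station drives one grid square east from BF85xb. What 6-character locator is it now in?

BF95ab

Longitude subsquare x = 23; +1 → 24, wraps to 0 = a, carry into square.
Longitude square 8; +1 → 9.
The latitude characters are unchanged.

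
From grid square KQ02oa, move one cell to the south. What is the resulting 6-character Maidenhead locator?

Latitude subsquare a = 0; −1 → -1, wraps to 23 = x, carry into square.
Latitude square 2; −1 → 1.
The longitude characters are unchanged.

KQ01ox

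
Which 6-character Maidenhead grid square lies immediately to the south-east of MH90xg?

NH00af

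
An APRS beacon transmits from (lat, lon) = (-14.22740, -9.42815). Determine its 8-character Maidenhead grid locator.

Shift to the Maidenhead origin (180°W, 90°S): lon 170.57185, lat 75.77260.
Field: 170.57185/20 → 8 → I, 75.77260/10 → 7 → H; chars IH.
Square: 10.57185/2 → 5, 5.77260/1 → 5; chars 55.
Subsquare: 0.57185/0.0833333 → 6 → g, 0.77260/0.0416667 → 18 → s; chars gs.
Extended square: 0.07185/0.00833333 → 8, 0.02260/0.00416667 → 5; chars 85.

IH55gs85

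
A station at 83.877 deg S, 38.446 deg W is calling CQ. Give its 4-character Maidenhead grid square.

Offset from 180°W / 90°S: lon 141.55°, lat 6.12°.
Field: lon ⌊141.55/20⌋ = 7 → H; lat ⌊6.12/10⌋ = 0 → A.
Square: lon ⌊1.55/2⌋ = 0; lat ⌊6.12/1⌋ = 6.

HA06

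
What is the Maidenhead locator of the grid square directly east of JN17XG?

JN27ag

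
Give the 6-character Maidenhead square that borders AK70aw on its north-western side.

AK60xx

Longitude subsquare a = 0; −1 → -1, wraps to 23 = x, carry into square.
Longitude square 7; −1 → 6.
Latitude subsquare w = 22; +1 → 23 = x.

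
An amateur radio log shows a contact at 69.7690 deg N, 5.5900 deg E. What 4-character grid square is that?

JP29

Add 180° to longitude and 90° to latitude: 185.59, 159.77.
Field: lon ⌊185.59/20⌋ = 9 → J; lat ⌊159.77/10⌋ = 15 → P.
Square: lon ⌊5.59/2⌋ = 2; lat ⌊9.77/1⌋ = 9.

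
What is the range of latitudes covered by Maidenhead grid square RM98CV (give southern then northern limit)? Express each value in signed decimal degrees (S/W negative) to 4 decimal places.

Field R=17, M=12: +17·20° lon, +12·10° lat → SW at lon 160°, lat 30°.
Square 9, 8: +9·2° lon, +8·1° lat → SW at lon 178°, lat 38°.
Subsquare c=2, v=21: +2·0.0833333° lon, +21·0.0416667° lat → SW at lon 178.167°, lat 38.875°.
Cell spans 0.0833333° lon × 0.0416667° lat.
south 38.8750, north 38.9167.

38.8750, 38.9167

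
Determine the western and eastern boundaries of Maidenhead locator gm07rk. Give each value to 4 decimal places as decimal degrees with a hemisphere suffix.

Field G=6, M=12: +6·20° lon, +12·10° lat → SW at lon -60°, lat 30°.
Square 0, 7: +0·2° lon, +7·1° lat → SW at lon -60°, lat 37°.
Subsquare r=17, k=10: +17·0.0833333° lon, +10·0.0416667° lat → SW at lon -58.5833°, lat 37.4167°.
Cell spans 0.0833333° lon × 0.0416667° lat.
west 58.5833° W, east 58.5000° W.

58.5833° W, 58.5000° W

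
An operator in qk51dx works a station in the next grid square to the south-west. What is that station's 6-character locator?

QK51cw

Longitude subsquare d = 3; −1 → 2 = c.
Latitude subsquare x = 23; −1 → 22 = w.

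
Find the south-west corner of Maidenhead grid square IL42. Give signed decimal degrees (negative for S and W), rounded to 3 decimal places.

Field I=8, L=11: +8·20° lon, +11·10° lat → SW at lon -20°, lat 20°.
Square 4, 2: +4·2° lon, +2·1° lat → SW at lon -12°, lat 22°.
latitude 22.000, longitude -12.000.

22.000, -12.000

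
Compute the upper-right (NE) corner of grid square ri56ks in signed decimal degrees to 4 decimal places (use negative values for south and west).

Field R=17, I=8: +17·20° lon, +8·10° lat → SW at lon 160°, lat -10°.
Square 5, 6: +5·2° lon, +6·1° lat → SW at lon 170°, lat -4°.
Subsquare k=10, s=18: +10·0.0833333° lon, +18·0.0416667° lat → SW at lon 170.833°, lat -3.25°.
Cell spans 0.0833333° lon × 0.0416667° lat. NE corner is SW corner plus one full cell.
latitude -3.2083, longitude 170.9167.

-3.2083, 170.9167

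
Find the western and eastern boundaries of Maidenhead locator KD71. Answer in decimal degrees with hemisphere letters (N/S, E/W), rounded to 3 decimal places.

34.000° E, 36.000° E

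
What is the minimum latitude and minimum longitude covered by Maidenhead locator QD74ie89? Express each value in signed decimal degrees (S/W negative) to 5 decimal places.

-55.79583, 154.73333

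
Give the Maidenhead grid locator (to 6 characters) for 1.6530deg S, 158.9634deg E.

Offset from 180°W / 90°S: lon 338.9634°, lat 88.3470°.
Field: lon ⌊338.9634/20⌋ = 16 → Q; lat ⌊88.3470/10⌋ = 8 → I.
Square: lon ⌊18.9634/2⌋ = 9; lat ⌊8.3470/1⌋ = 8.
Subsquare: lon ⌊0.9634/0.0833333⌋ = 11 → l; lat ⌊0.3470/0.0416667⌋ = 8 → i.

QI98li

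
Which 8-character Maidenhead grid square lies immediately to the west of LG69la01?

Longitude extended square 0; −1 → -1, wraps to 9, carry into subsquare.
Longitude subsquare l = 11; −1 → 10 = k.
The latitude characters are unchanged.

LG69ka91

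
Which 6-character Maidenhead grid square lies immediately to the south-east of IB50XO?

IB60an

Longitude subsquare x = 23; +1 → 24, wraps to 0 = a, carry into square.
Longitude square 5; +1 → 6.
Latitude subsquare o = 14; −1 → 13 = n.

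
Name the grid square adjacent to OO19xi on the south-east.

Longitude subsquare x = 23; +1 → 24, wraps to 0 = a, carry into square.
Longitude square 1; +1 → 2.
Latitude subsquare i = 8; −1 → 7 = h.

OO29ah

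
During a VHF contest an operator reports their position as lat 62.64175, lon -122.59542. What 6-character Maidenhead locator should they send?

CP82qp

Shift to the Maidenhead origin (180°W, 90°S): lon 57.4046, lat 152.6418.
Field (20°×10°, letters A–R): 57.4046/20 → 2 → C, 152.6418/10 → 15 → P; chars CP.
Square (2°×1°, digits 0–9): 17.4046/2 → 8, 2.6418/1 → 2; chars 82.
Subsquare (5′×2.5′, letters a–x): 1.4046/0.0833333 → 16 → q, 0.6418/0.0416667 → 15 → p; chars qp.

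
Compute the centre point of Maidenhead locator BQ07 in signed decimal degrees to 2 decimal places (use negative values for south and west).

77.50, -159.00

Field B=1, Q=16: +1·20° lon, +16·10° lat → SW at lon -160°, lat 70°.
Square 0, 7: +0·2° lon, +7·1° lat → SW at lon -160°, lat 77°.
Cell spans 2° lon × 1° lat. Centre is SW corner plus half of each.
latitude 77.50, longitude -159.00.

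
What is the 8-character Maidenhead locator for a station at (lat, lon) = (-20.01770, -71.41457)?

FG49hx05

Shift to the Maidenhead origin (180°W, 90°S): lon 108.58543, lat 69.98230.
Field: 108.58543/20 → 5 → F, 69.98230/10 → 6 → G; chars FG.
Square: 8.58543/2 → 4, 9.98230/1 → 9; chars 49.
Subsquare: 0.58543/0.0833333 → 7 → h, 0.98230/0.0416667 → 23 → x; chars hx.
Extended square: 0.00210/0.00833333 → 0, 0.02397/0.00416667 → 5; chars 05.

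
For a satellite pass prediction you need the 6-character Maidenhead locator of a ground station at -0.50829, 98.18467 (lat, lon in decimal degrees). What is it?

NI99cl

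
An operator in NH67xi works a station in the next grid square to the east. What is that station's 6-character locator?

NH77ai

Longitude subsquare x = 23; +1 → 24, wraps to 0 = a, carry into square.
Longitude square 6; +1 → 7.
The latitude characters are unchanged.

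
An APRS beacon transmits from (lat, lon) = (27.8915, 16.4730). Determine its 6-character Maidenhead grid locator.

Add 180° to longitude and 90° to latitude: 196.4730, 117.8915.
Field: lon ⌊196.4730/20⌋ = 9 → J; lat ⌊117.8915/10⌋ = 11 → L.
Square: lon ⌊16.4730/2⌋ = 8; lat ⌊7.8915/1⌋ = 7.
Subsquare: lon ⌊0.4730/0.0833333⌋ = 5 → f; lat ⌊0.8915/0.0416667⌋ = 21 → v.

JL87fv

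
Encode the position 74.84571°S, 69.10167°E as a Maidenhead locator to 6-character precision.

MB45nd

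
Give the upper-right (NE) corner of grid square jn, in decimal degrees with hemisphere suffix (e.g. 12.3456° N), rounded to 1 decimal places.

50.0° N, 20.0° E

Field J=9, N=13: +9·20° lon, +13·10° lat → SW at lon 0°, lat 40°.
Cell spans 20° lon × 10° lat. NE corner is SW corner plus one full cell.
latitude 50.0° N, longitude 20.0° E.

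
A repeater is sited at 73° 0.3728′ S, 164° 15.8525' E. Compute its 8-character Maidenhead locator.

RB26dx18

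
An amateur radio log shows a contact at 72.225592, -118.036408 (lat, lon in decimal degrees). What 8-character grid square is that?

DQ02xf54

Add 180° to longitude and 90° to latitude: 61.96359, 162.22559.
Field: lon ⌊61.96359/20⌋ = 3 → D; lat ⌊162.22559/10⌋ = 16 → Q.
Square: lon ⌊1.96359/2⌋ = 0; lat ⌊2.22559/1⌋ = 2.
Subsquare: lon ⌊1.96359/0.0833333⌋ = 23 → x; lat ⌊0.22559/0.0416667⌋ = 5 → f.
Extended square: lon ⌊0.04693/0.00833333⌋ = 5; lat ⌊0.01726/0.00416667⌋ = 4.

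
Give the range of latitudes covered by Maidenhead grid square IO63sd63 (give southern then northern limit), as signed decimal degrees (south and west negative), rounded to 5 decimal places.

Field I=8, O=14: +8·20° lon, +14·10° lat → SW at lon -20°, lat 50°.
Square 6, 3: +6·2° lon, +3·1° lat → SW at lon -8°, lat 53°.
Subsquare s=18, d=3: +18·0.0833333° lon, +3·0.0416667° lat → SW at lon -6.5°, lat 53.125°.
Extended square 6, 3: +6·0.00833333° lon, +3·0.00416667° lat → SW at lon -6.45°, lat 53.1375°.
Cell spans 0.00833333° lon × 0.00416667° lat.
south 53.13750, north 53.14167.

53.13750, 53.14167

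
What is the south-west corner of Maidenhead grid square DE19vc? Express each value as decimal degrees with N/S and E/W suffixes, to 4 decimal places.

Field D=3, E=4: +3·20° lon, +4·10° lat → SW at lon -120°, lat -50°.
Square 1, 9: +1·2° lon, +9·1° lat → SW at lon -118°, lat -41°.
Subsquare v=21, c=2: +21·0.0833333° lon, +2·0.0416667° lat → SW at lon -116.25°, lat -40.9167°.
latitude 40.9167° S, longitude 116.2500° W.

40.9167° S, 116.2500° W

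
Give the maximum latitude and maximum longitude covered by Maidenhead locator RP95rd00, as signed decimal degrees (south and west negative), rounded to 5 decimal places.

65.12917, 179.42500

Field R=17, P=15: +17·20° lon, +15·10° lat → SW at lon 160°, lat 60°.
Square 9, 5: +9·2° lon, +5·1° lat → SW at lon 178°, lat 65°.
Subsquare r=17, d=3: +17·0.0833333° lon, +3·0.0416667° lat → SW at lon 179.417°, lat 65.125°.
Extended square 0, 0: +0·0.00833333° lon, +0·0.00416667° lat → SW at lon 179.417°, lat 65.125°.
Cell spans 0.00833333° lon × 0.00416667° lat. NE corner is SW corner plus one full cell.
latitude 65.12917, longitude 179.42500.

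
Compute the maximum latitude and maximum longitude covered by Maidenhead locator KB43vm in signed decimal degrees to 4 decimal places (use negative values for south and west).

Field K=10, B=1: +10·20° lon, +1·10° lat → SW at lon 20°, lat -80°.
Square 4, 3: +4·2° lon, +3·1° lat → SW at lon 28°, lat -77°.
Subsquare v=21, m=12: +21·0.0833333° lon, +12·0.0416667° lat → SW at lon 29.75°, lat -76.5°.
Cell spans 0.0833333° lon × 0.0416667° lat. NE corner is SW corner plus one full cell.
latitude -76.4583, longitude 29.8333.

-76.4583, 29.8333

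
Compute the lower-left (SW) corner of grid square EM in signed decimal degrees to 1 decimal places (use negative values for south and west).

Field E=4, M=12: +4·20° lon, +12·10° lat → SW at lon -100°, lat 30°.
latitude 30.0, longitude -100.0.

30.0, -100.0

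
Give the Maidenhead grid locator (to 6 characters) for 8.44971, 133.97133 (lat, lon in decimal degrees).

Shift to the Maidenhead origin (180°W, 90°S): lon 313.9713, lat 98.4497.
Field: 313.9713/20 → 15 → P, 98.4497/10 → 9 → J; chars PJ.
Square: 13.9713/2 → 6, 8.4497/1 → 8; chars 68.
Subsquare: 1.9713/0.0833333 → 23 → x, 0.4497/0.0416667 → 10 → k; chars xk.

PJ68xk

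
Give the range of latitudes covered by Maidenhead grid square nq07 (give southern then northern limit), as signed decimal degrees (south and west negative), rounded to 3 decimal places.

77.000, 78.000

Field N=13, Q=16: +13·20° lon, +16·10° lat → SW at lon 80°, lat 70°.
Square 0, 7: +0·2° lon, +7·1° lat → SW at lon 80°, lat 77°.
Cell spans 2° lon × 1° lat.
south 77.000, north 78.000.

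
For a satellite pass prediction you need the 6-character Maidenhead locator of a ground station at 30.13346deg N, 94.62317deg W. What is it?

EM20qd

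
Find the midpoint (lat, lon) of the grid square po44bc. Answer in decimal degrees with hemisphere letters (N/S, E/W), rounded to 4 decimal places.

54.1042° N, 128.1250° E

Field P=15, O=14: +15·20° lon, +14·10° lat → SW at lon 120°, lat 50°.
Square 4, 4: +4·2° lon, +4·1° lat → SW at lon 128°, lat 54°.
Subsquare b=1, c=2: +1·0.0833333° lon, +2·0.0416667° lat → SW at lon 128.083°, lat 54.0833°.
Cell spans 0.0833333° lon × 0.0416667° lat. Centre is SW corner plus half of each.
latitude 54.1042° N, longitude 128.1250° E.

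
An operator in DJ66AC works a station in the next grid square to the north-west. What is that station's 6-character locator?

DJ56xd

Longitude subsquare a = 0; −1 → -1, wraps to 23 = x, carry into square.
Longitude square 6; −1 → 5.
Latitude subsquare c = 2; +1 → 3 = d.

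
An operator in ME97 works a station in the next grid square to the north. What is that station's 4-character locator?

Latitude square 7; +1 → 8.
The longitude characters are unchanged.

ME98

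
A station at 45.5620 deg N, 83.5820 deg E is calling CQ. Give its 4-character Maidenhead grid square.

Offset from 180°W / 90°S: lon 263.58°, lat 135.56°.
Field (20°×10°, letters A–R): 263.58/20 → 13 → N, 135.56/10 → 13 → N; chars NN.
Square (2°×1°, digits 0–9): 3.58/2 → 1, 5.56/1 → 5; chars 15.

NN15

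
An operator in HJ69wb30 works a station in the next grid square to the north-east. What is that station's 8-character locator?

HJ69wb41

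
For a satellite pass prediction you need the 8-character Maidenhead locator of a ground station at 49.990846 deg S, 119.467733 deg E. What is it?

Offset from 180°W / 90°S: lon 299.46773°, lat 40.00915°.
Field (20°×10°, letters A–R): lon ⌊299.46773/20⌋ = 14 → O; lat ⌊40.00915/10⌋ = 4 → E.
Square (2°×1°, digits 0–9): lon ⌊19.46773/2⌋ = 9; lat ⌊0.00915/1⌋ = 0.
Subsquare (5′×2.5′, letters a–x): lon ⌊1.46773/0.0833333⌋ = 17 → r; lat ⌊0.00915/0.0416667⌋ = 0 → a.
Extended square (30″×15″, digits 0–9): lon ⌊0.05107/0.00833333⌋ = 6; lat ⌊0.00915/0.00416667⌋ = 2.

OE90ra62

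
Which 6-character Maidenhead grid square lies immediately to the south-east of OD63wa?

OD62xx

Longitude subsquare w = 22; +1 → 23 = x.
Latitude subsquare a = 0; −1 → -1, wraps to 23 = x, carry into square.
Latitude square 3; −1 → 2.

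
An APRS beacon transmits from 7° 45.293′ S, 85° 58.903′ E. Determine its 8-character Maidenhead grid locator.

NI22xf78

Add 180° to longitude and 90° to latitude: 265.98172, 82.24512.
Field: lon ⌊265.98172/20⌋ = 13 → N; lat ⌊82.24512/10⌋ = 8 → I.
Square: lon ⌊5.98172/2⌋ = 2; lat ⌊2.24512/1⌋ = 2.
Subsquare: lon ⌊1.98172/0.0833333⌋ = 23 → x; lat ⌊0.24512/0.0416667⌋ = 5 → f.
Extended square: lon ⌊0.06505/0.00833333⌋ = 7; lat ⌊0.03678/0.00416667⌋ = 8.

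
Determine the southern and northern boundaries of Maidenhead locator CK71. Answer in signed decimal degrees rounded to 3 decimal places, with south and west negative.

Field C=2, K=10: +2·20° lon, +10·10° lat → SW at lon -140°, lat 10°.
Square 7, 1: +7·2° lon, +1·1° lat → SW at lon -126°, lat 11°.
Cell spans 2° lon × 1° lat.
south 11.000, north 12.000.

11.000, 12.000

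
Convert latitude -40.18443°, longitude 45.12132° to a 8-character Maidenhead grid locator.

Offset from 180°W / 90°S: lon 225.12132°, lat 49.81557°.
Field (20°×10°, letters A–R): lon ⌊225.12132/20⌋ = 11 → L; lat ⌊49.81557/10⌋ = 4 → E.
Square (2°×1°, digits 0–9): lon ⌊5.12132/2⌋ = 2; lat ⌊9.81557/1⌋ = 9.
Subsquare (5′×2.5′, letters a–x): lon ⌊1.12132/0.0833333⌋ = 13 → n; lat ⌊0.81557/0.0416667⌋ = 19 → t.
Extended square (30″×15″, digits 0–9): lon ⌊0.03799/0.00833333⌋ = 4; lat ⌊0.02390/0.00416667⌋ = 5.

LE29nt45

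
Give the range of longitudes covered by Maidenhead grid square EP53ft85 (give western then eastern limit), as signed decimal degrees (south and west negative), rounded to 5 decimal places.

-89.51667, -89.50833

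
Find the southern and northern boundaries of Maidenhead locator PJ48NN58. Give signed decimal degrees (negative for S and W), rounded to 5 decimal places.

8.57500, 8.57917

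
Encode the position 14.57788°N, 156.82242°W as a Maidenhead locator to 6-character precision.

BK14on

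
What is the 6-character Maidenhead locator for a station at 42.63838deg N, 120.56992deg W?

CN92rp

Add 180° to longitude and 90° to latitude: 59.4301, 132.6384.
Field: 59.4301/20 → 2 → C, 132.6384/10 → 13 → N; chars CN.
Square: 19.4301/2 → 9, 2.6384/1 → 2; chars 92.
Subsquare: 1.4301/0.0833333 → 17 → r, 0.6384/0.0416667 → 15 → p; chars rp.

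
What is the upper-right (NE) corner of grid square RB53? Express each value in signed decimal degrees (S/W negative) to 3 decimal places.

-76.000, 172.000

Field R=17, B=1: +17·20° lon, +1·10° lat → SW at lon 160°, lat -80°.
Square 5, 3: +5·2° lon, +3·1° lat → SW at lon 170°, lat -77°.
Cell spans 2° lon × 1° lat. NE corner is SW corner plus one full cell.
latitude -76.000, longitude 172.000.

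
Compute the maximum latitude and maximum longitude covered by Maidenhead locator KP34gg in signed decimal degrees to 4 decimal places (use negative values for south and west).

64.2917, 26.5833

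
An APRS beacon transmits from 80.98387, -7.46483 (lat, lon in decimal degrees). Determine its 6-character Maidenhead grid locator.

IR60gx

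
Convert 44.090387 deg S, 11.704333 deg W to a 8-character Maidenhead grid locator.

IE45dv58

Shift to the Maidenhead origin (180°W, 90°S): lon 168.29567, lat 45.90961.
Field: 168.29567/20 → 8 → I, 45.90961/10 → 4 → E; chars IE.
Square: 8.29567/2 → 4, 5.90961/1 → 5; chars 45.
Subsquare: 0.29567/0.0833333 → 3 → d, 0.90961/0.0416667 → 21 → v; chars dv.
Extended square: 0.04567/0.00833333 → 5, 0.03461/0.00416667 → 8; chars 58.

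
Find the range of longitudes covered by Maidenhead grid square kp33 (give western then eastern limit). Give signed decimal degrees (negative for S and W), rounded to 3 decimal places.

26.000, 28.000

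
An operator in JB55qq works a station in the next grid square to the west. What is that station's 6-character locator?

JB55pq

Longitude subsquare q = 16; −1 → 15 = p.
The latitude characters are unchanged.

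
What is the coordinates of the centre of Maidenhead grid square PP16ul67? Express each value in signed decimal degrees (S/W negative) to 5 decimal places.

Field P=15, P=15: +15·20° lon, +15·10° lat → SW at lon 120°, lat 60°.
Square 1, 6: +1·2° lon, +6·1° lat → SW at lon 122°, lat 66°.
Subsquare u=20, l=11: +20·0.0833333° lon, +11·0.0416667° lat → SW at lon 123.667°, lat 66.4583°.
Extended square 6, 7: +6·0.00833333° lon, +7·0.00416667° lat → SW at lon 123.717°, lat 66.4875°.
Cell spans 0.00833333° lon × 0.00416667° lat. Centre is SW corner plus half of each.
latitude 66.48958, longitude 123.72083.

66.48958, 123.72083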